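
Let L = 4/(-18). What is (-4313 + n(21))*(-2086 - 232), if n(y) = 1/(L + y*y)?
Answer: 39660196516/3967 ≈ 9.9975e+6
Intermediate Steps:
L = -2/9 (L = 4*(-1/18) = -2/9 ≈ -0.22222)
n(y) = 1/(-2/9 + y**2) (n(y) = 1/(-2/9 + y*y) = 1/(-2/9 + y**2))
(-4313 + n(21))*(-2086 - 232) = (-4313 + 9/(-2 + 9*21**2))*(-2086 - 232) = (-4313 + 9/(-2 + 9*441))*(-2318) = (-4313 + 9/(-2 + 3969))*(-2318) = (-4313 + 9/3967)*(-2318) = -17109662/3967*(-2318) = 39660196516/3967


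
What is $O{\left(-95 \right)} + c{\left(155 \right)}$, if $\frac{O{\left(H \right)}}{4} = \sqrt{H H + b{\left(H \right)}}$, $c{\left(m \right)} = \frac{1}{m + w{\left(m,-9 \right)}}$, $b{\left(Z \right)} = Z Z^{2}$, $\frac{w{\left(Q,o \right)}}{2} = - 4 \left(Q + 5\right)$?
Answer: $- \frac{1}{1125} + 380 i \sqrt{94} \approx -0.00088889 + 3684.2 i$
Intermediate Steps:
$w{\left(Q,o \right)} = -40 - 8 Q$ ($w{\left(Q,o \right)} = 2 \left(- 4 \left(Q + 5\right)\right) = 2 \left(- 4 \left(5 + Q\right)\right) = 2 \left(-20 - 4 Q\right) = -40 - 8 Q$)
$b{\left(Z \right)} = Z^{3}$
$c{\left(m \right)} = \frac{1}{-40 - 7 m}$ ($c{\left(m \right)} = \frac{1}{m - \left(40 + 8 m\right)} = \frac{1}{-40 - 7 m}$)
$O{\left(H \right)} = 4 \sqrt{H^{2} + H^{3}}$ ($O{\left(H \right)} = 4 \sqrt{H H + H^{3}} = 4 \sqrt{H^{2} + H^{3}}$)
$O{\left(-95 \right)} + c{\left(155 \right)} = 4 \sqrt{\left(-95\right)^{2} \left(1 - 95\right)} - \frac{1}{40 + 7 \cdot 155} = 4 \sqrt{9025 \left(-94\right)} - \frac{1}{40 + 1085} = 4 \sqrt{-848350} - \frac{1}{1125} = 4 \cdot 95 i \sqrt{94} - \frac{1}{1125} = 380 i \sqrt{94} - \frac{1}{1125} = - \frac{1}{1125} + 380 i \sqrt{94}$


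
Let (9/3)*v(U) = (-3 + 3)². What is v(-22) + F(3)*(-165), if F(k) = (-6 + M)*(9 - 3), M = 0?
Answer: 5940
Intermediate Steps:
v(U) = 0 (v(U) = (-3 + 3)²/3 = (⅓)*0² = (⅓)*0 = 0)
F(k) = -36 (F(k) = (-6 + 0)*(9 - 3) = -6*6 = -36)
v(-22) + F(3)*(-165) = 0 - 36*(-165) = 0 + 5940 = 5940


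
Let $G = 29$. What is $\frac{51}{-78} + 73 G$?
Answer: $\frac{55025}{26} \approx 2116.3$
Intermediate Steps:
$\frac{51}{-78} + 73 G = \frac{51}{-78} + 73 \cdot 29 = 51 \left(- \frac{1}{78}\right) + 2117 = - \frac{17}{26} + 2117 = \frac{55025}{26}$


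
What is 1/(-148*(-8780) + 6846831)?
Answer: 1/8146271 ≈ 1.2276e-7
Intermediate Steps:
1/(-148*(-8780) + 6846831) = 1/(1299440 + 6846831) = 1/8146271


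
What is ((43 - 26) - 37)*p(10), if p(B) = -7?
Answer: 140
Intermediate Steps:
((43 - 26) - 37)*p(10) = ((43 - 26) - 37)*(-7) = (17 - 37)*(-7) = -20*(-7) = 140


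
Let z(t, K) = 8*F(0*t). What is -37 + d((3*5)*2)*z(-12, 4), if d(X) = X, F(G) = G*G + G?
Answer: -37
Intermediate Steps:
F(G) = G + G² (F(G) = G² + G = G + G²)
z(t, K) = 0 (z(t, K) = 8*((0*t)*(1 + 0*t)) = 8*(0*(1 + 0)) = 8*(0*1) = 8*0 = 0)
-37 + d((3*5)*2)*z(-12, 4) = -37 + ((3*5)*2)*0 = -37 + (15*2)*0 = -37 + 30*0 = -37 + 0 = -37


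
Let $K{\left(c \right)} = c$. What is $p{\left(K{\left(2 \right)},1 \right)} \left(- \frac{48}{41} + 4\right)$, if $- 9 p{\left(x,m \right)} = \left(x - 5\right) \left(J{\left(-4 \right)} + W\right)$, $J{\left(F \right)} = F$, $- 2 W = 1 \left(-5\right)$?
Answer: $- \frac{58}{41} \approx -1.4146$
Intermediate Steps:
$W = \frac{5}{2}$ ($W = - \frac{1 \left(-5\right)}{2} = \left(- \frac{1}{2}\right) \left(-5\right) = \frac{5}{2} \approx 2.5$)
$p{\left(x,m \right)} = - \frac{5}{6} + \frac{x}{6}$ ($p{\left(x,m \right)} = - \frac{\left(x - 5\right) \left(-4 + \frac{5}{2}\right)}{9} = - \frac{\left(-5 + x\right) \left(- \frac{3}{2}\right)}{9} = - \frac{\frac{15}{2} - \frac{3 x}{2}}{9} = - \frac{5}{6} + \frac{x}{6}$)
$p{\left(K{\left(2 \right)},1 \right)} \left(- \frac{48}{41} + 4\right) = \left(- \frac{5}{6} + \frac{1}{6} \cdot 2\right) \left(- \frac{48}{41} + 4\right) = \left(- \frac{5}{6} + \frac{1}{3}\right) \left(\left(-48\right) \frac{1}{41} + 4\right) = - \frac{- \frac{48}{41} + 4}{2} = \left(- \frac{1}{2}\right) \frac{116}{41} = - \frac{58}{41}$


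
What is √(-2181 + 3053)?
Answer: 2*√218 ≈ 29.530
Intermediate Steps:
√(-2181 + 3053) = √872 = 2*√218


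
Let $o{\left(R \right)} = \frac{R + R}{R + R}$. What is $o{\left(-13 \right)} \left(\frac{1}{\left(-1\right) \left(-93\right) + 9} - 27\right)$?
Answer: $- \frac{2753}{102} \approx -26.99$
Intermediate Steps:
$o{\left(R \right)} = 1$ ($o{\left(R \right)} = \frac{2 R}{2 R} = 2 R \frac{1}{2 R} = 1$)
$o{\left(-13 \right)} \left(\frac{1}{\left(-1\right) \left(-93\right) + 9} - 27\right) = 1 \left(\frac{1}{\left(-1\right) \left(-93\right) + 9} - 27\right) = 1 \left(\frac{1}{93 + 9} - 27\right) = 1 \left(\frac{1}{102} - 27\right) = 1 \left(- \frac{2753}{102}\right) = - \frac{2753}{102}$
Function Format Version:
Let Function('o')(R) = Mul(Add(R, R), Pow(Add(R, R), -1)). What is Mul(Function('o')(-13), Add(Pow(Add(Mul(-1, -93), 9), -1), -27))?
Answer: Rational(-2753, 102) ≈ -26.990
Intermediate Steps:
Function('o')(R) = 1 (Function('o')(R) = Mul(Mul(2, R), Pow(Mul(2, R), -1)) = Mul(Mul(2, R), Mul(Rational(1, 2), Pow(R, -1))) = 1)
Mul(Function('o')(-13), Add(Pow(Add(Mul(-1, -93), 9), -1), -27)) = Mul(1, Add(Pow(Add(Mul(-1, -93), 9), -1), -27)) = Mul(1, Add(Pow(Add(93, 9), -1), -27)) = Mul(1, Add(Pow(102, -1), -27)) = Mul(1, Add(Rational(1, 102), -27)) = Mul(1, Rational(-2753, 102)) = Rational(-2753, 102)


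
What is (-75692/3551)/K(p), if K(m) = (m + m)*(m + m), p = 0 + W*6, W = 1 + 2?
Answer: -18923/1150524 ≈ -0.016447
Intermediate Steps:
W = 3
p = 18 (p = 0 + 3*6 = 0 + 18 = 18)
K(m) = 4*m**2 (K(m) = (2*m)*(2*m) = 4*m**2)
(-75692/3551)/K(p) = (-75692/3551)/((4*18**2)) = (-75692*1/3551)/((4*324)) = -75692/3551/1296 = -75692/3551*1/1296 = -18923/1150524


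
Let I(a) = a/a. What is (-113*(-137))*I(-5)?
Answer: 15481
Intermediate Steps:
I(a) = 1
(-113*(-137))*I(-5) = -113*(-137)*1 = 15481*1 = 15481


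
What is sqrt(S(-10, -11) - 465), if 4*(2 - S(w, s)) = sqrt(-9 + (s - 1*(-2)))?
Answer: sqrt(-1852 - 3*I*sqrt(2))/2 ≈ 0.024647 - 21.517*I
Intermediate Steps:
S(w, s) = 2 - sqrt(-7 + s)/4 (S(w, s) = 2 - sqrt(-9 + (s - 1*(-2)))/4 = 2 - sqrt(-9 + (s + 2))/4 = 2 - sqrt(-9 + (2 + s))/4 = 2 - sqrt(-7 + s)/4)
sqrt(S(-10, -11) - 465) = sqrt((2 - sqrt(-7 - 11)/4) - 465) = sqrt((2 - 3*I*sqrt(2)/4) - 465) = sqrt(-463 - 3*I*sqrt(2)/4)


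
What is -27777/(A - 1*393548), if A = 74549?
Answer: 9259/106333 ≈ 0.087075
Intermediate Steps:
-27777/(A - 1*393548) = -27777/(74549 - 1*393548) = -27777/(74549 - 393548) = -27777/(-318999) = -27777*(-1/318999) = 9259/106333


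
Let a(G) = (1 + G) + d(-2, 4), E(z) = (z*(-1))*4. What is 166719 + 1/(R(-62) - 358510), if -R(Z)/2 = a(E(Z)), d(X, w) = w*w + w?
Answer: 59860123511/359048 ≈ 1.6672e+5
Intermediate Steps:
d(X, w) = w + w² (d(X, w) = w² + w = w + w²)
E(z) = -4*z (E(z) = -z*4 = -4*z)
a(G) = 21 + G (a(G) = (1 + G) + 4*(1 + 4) = (1 + G) + 4*5 = (1 + G) + 20 = 21 + G)
R(Z) = -42 + 8*Z (R(Z) = -2*(21 - 4*Z) = -42 + 8*Z)
166719 + 1/(R(-62) - 358510) = 166719 + 1/((-42 + 8*(-62)) - 358510) = 166719 + 1/((-42 - 496) - 358510) = 166719 + 1/(-538 - 358510) = 166719 + 1/(-359048) = 166719 - 1/359048 = 59860123511/359048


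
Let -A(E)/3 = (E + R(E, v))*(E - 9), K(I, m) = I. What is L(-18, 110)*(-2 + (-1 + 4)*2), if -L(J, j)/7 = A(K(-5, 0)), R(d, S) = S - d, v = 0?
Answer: 0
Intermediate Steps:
A(E) = 0 (A(E) = -3*(E + (0 - E))*(E - 9) = -3*(E - E)*(-9 + E) = -0*(-9 + E) = -3*0 = 0)
L(J, j) = 0 (L(J, j) = -7*0 = 0)
L(-18, 110)*(-2 + (-1 + 4)*2) = 0*(-2 + (-1 + 4)*2) = 0*(-2 + 3*2) = 0*(-2 + 6) = 0*4 = 0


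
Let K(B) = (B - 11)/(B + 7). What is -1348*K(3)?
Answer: 5392/5 ≈ 1078.4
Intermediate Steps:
K(B) = (-11 + B)/(7 + B)
-1348*K(3) = -1348*(-11 + 3)/(7 + 3) = -1348*(-8)/10 = -674*(-8)/5 = -1348*(-⅘) = 5392/5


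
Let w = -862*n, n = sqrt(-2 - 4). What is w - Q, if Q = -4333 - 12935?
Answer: 17268 - 862*I*sqrt(6) ≈ 17268.0 - 2111.5*I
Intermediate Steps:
n = I*sqrt(6) (n = sqrt(-6) = I*sqrt(6) ≈ 2.4495*I)
Q = -17268
w = -862*I*sqrt(6) ≈ -2111.5*I
w - Q = -862*I*sqrt(6) - 1*(-17268) = -862*I*sqrt(6) + 17268 = 17268 - 862*I*sqrt(6)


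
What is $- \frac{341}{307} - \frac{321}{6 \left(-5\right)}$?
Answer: $\frac{29439}{3070} \approx 9.5892$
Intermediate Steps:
$- \frac{341}{307} - \frac{321}{6 \left(-5\right)} = \left(-341\right) \frac{1}{307} - \frac{321}{-30} = - \frac{341}{307} - - \frac{107}{10} = - \frac{341}{307} + \frac{107}{10} = \frac{29439}{3070}$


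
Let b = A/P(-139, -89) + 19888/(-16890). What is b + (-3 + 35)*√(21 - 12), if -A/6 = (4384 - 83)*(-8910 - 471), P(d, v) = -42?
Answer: -340730560613/59115 ≈ -5.7639e+6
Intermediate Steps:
A = 242086086 (A = -6*(4384 - 83)*(-8910 - 471) = -25806*(-9381) = -6*(-40347681) = 242086086)
b = -340736235653/59115 (b = 242086086/(-42) + 19888/(-16890) = 242086086*(-1/42) + 19888*(-1/16890) = -40347681/7 - 9944/8445 = -340736235653/59115 ≈ -5.7640e+6)
b + (-3 + 35)*√(21 - 12) = -340736235653/59115 + (-3 + 35)*√(21 - 12) = -340736235653/59115 + 32*√9 = -340736235653/59115 + 32*3 = -340736235653/59115 + 96 = -340730560613/59115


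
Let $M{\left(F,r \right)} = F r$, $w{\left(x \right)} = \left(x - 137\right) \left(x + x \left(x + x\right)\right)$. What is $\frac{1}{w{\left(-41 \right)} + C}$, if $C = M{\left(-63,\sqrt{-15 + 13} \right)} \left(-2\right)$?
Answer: $- \frac{3649}{2157062758} - \frac{7 i \sqrt{2}}{19413564822} \approx -1.6917 \cdot 10^{-6} - 5.0993 \cdot 10^{-10} i$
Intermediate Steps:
$w{\left(x \right)} = \left(-137 + x\right) \left(x + 2 x^{2}\right)$ ($w{\left(x \right)} = \left(-137 + x\right) \left(x + x 2 x\right) = \left(-137 + x\right) \left(x + 2 x^{2}\right)$)
$C = 126 i \sqrt{2}$ ($C = - 63 \sqrt{-15 + 13} \left(-2\right) = - 63 \sqrt{-2} \left(-2\right) = - 63 i \sqrt{2} \left(-2\right) = 126 i \sqrt{2} \approx 178.19 i$)
$\frac{1}{w{\left(-41 \right)} + C} = \frac{1}{- 41 \left(-137 - -11193 + 2 \left(-41\right)^{2}\right) + 126 i \sqrt{2}} = \frac{1}{- 41 \left(-137 + 11193 + 2 \cdot 1681\right) + 126 i \sqrt{2}} = \frac{1}{- 41 \left(-137 + 11193 + 3362\right) + 126 i \sqrt{2}} = \frac{1}{\left(-41\right) 14418 + 126 i \sqrt{2}} = \frac{1}{-591138 + 126 i \sqrt{2}}$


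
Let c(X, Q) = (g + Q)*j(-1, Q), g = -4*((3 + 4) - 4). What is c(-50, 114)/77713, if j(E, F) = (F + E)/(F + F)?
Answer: 1921/2953094 ≈ 0.00065050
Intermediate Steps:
g = -12 (g = -4*(7 - 4) = -4*3 = -12)
j(E, F) = (E + F)/(2*F) (j(E, F) = (E + F)/((2*F)) = (E + F)*(1/(2*F)) = (E + F)/(2*F))
c(X, Q) = (-1 + Q)*(-12 + Q)/(2*Q) (c(X, Q) = (-12 + Q)*((-1 + Q)/(2*Q)) = (-1 + Q)*(-12 + Q)/(2*Q))
c(-50, 114)/77713 = ((½)*(-1 + 114)*(-12 + 114)/114)/77713 = ((½)*(1/114)*113*102)*(1/77713) = (1921/38)*(1/77713) = 1921/2953094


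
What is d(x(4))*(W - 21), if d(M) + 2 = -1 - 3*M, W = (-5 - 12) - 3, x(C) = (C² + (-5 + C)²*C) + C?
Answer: 3075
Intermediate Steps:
x(C) = C + C² + C*(-5 + C)² (x(C) = (C² + C*(-5 + C)²) + C = C + C² + C*(-5 + C)²)
W = -20 (W = -17 - 3 = -20)
d(M) = -3 - 3*M (d(M) = -2 + (-1 - 3*M) = -3 - 3*M)
d(x(4))*(W - 21) = (-3 - 12*(1 + 4 + (-5 + 4)²))*(-20 - 21) = (-3 - 12*(1 + 4 + (-1)²))*(-41) = (-3 - 12*(1 + 4 + 1))*(-41) = (-3 - 12*6)*(-41) = (-3 - 3*24)*(-41) = (-3 - 72)*(-41) = -75*(-41) = 3075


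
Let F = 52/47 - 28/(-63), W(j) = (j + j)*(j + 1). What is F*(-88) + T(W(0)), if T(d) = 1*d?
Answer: -57728/423 ≈ -136.47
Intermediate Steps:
W(j) = 2*j*(1 + j) (W(j) = (2*j)*(1 + j) = 2*j*(1 + j))
T(d) = d
F = 656/423 (F = 52*(1/47) - 28*(-1/63) = 52/47 + 4/9 = 656/423 ≈ 1.5508)
F*(-88) + T(W(0)) = (656/423)*(-88) + 2*0*(1 + 0) = -57728/423 + 2*0*1 = -57728/423 + 0 = -57728/423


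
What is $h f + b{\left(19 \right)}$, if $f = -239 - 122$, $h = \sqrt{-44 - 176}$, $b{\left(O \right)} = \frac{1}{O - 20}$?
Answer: $-1 - 722 i \sqrt{55} \approx -1.0 - 5354.5 i$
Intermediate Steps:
$b{\left(O \right)} = \frac{1}{-20 + O}$
$h = 2 i \sqrt{55}$ ($h = \sqrt{-220} = 2 i \sqrt{55} \approx 14.832 i$)
$f = -361$
$h f + b{\left(19 \right)} = 2 i \sqrt{55} \left(-361\right) + \frac{1}{-20 + 19} = - 722 i \sqrt{55} + \frac{1}{-1} = - 722 i \sqrt{55} - 1 = -1 - 722 i \sqrt{55}$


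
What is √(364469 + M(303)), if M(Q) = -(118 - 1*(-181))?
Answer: √364170 ≈ 603.46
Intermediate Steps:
M(Q) = -299 (M(Q) = -(118 + 181) = -1*299 = -299)
√(364469 + M(303)) = √(364469 - 299) = √364170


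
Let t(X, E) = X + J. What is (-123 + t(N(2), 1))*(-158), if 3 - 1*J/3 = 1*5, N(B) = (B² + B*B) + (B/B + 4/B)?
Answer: 18644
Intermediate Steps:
N(B) = 1 + 2*B² + 4/B (N(B) = (B² + B²) + (1 + 4/B) = 2*B² + (1 + 4/B) = 1 + 2*B² + 4/B)
J = -6 (J = 9 - 3*5 = 9 - 15 = -6)
t(X, E) = -6 + X (t(X, E) = X - 6 = -6 + X)
(-123 + t(N(2), 1))*(-158) = (-123 + (-6 + (4 + 2 + 2*2³)/2))*(-158) = (-123 + (-6 + (4 + 2 + 2*8)/2))*(-158) = (-123 + (-6 + (4 + 2 + 16)/2))*(-158) = (-123 + (-6 + (½)*22))*(-158) = (-123 + (-6 + 11))*(-158) = (-123 + 5)*(-158) = -118*(-158) = 18644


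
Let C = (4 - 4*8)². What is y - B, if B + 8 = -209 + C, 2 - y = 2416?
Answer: -2981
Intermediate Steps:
y = -2414 (y = 2 - 1*2416 = 2 - 2416 = -2414)
C = 784 (C = (4 - 32)² = (-28)² = 784)
B = 567 (B = -8 + (-209 + 784) = -8 + 575 = 567)
y - B = -2414 - 1*567 = -2414 - 567 = -2981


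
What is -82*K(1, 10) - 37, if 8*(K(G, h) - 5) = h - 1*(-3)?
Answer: -2321/4 ≈ -580.25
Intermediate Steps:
K(G, h) = 43/8 + h/8 (K(G, h) = 5 + (h - 1*(-3))/8 = 5 + (h + 3)/8 = 5 + (3 + h)/8 = 5 + (3/8 + h/8) = 43/8 + h/8)
-82*K(1, 10) - 37 = -82*(43/8 + (⅛)*10) - 37 = -82*(43/8 + 5/4) - 37 = -82*53/8 - 37 = -2173/4 - 37 = -2321/4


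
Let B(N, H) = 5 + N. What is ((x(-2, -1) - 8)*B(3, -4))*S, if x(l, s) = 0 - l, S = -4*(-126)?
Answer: -24192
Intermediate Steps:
S = 504
x(l, s) = -l
((x(-2, -1) - 8)*B(3, -4))*S = ((-1*(-2) - 8)*(5 + 3))*504 = ((2 - 8)*8)*504 = -6*8*504 = -48*504 = -24192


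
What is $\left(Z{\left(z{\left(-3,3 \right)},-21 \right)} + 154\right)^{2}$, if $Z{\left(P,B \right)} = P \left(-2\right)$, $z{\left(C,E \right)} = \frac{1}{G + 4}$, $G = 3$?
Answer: $\frac{1157776}{49} \approx 23628.0$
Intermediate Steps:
$z{\left(C,E \right)} = \frac{1}{7}$ ($z{\left(C,E \right)} = \frac{1}{3 + 4} = \frac{1}{7}$)
$Z{\left(P,B \right)} = - 2 P$
$\left(Z{\left(z{\left(-3,3 \right)},-21 \right)} + 154\right)^{2} = \left(\left(-2\right) \frac{1}{7} + 154\right)^{2} = \left(- \frac{2}{7} + 154\right)^{2} = \left(\frac{1076}{7}\right)^{2} = \frac{1157776}{49}$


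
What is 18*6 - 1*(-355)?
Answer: 463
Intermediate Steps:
18*6 - 1*(-355) = 108 + 355 = 463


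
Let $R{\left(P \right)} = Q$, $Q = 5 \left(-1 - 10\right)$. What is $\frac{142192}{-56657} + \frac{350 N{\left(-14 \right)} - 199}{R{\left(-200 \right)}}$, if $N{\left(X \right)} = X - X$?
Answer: $\frac{3454183}{3116135} \approx 1.1085$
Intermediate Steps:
$N{\left(X \right)} = 0$
$Q = -55$ ($Q = 5 \left(-1 - 10\right) = 5 \left(-11\right) = -55$)
$R{\left(P \right)} = -55$
$\frac{142192}{-56657} + \frac{350 N{\left(-14 \right)} - 199}{R{\left(-200 \right)}} = \frac{142192}{-56657} + \frac{350 \cdot 0 - 199}{-55} = 142192 \left(- \frac{1}{56657}\right) + \left(0 - 199\right) \left(- \frac{1}{55}\right) = - \frac{142192}{56657} - - \frac{199}{55} = - \frac{142192}{56657} + \frac{199}{55} = \frac{3454183}{3116135}$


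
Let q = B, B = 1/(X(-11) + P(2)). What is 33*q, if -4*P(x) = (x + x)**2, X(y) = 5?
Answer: 33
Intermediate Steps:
P(x) = -x**2 (P(x) = -(x + x)**2/4 = -4*x**2/4 = -x**2)
B = 1 (B = 1/(5 - 1*2**2) = 1/(5 - 1*4) = 1/(5 - 4) = 1/1 = 1)
q = 1
33*q = 33*1 = 33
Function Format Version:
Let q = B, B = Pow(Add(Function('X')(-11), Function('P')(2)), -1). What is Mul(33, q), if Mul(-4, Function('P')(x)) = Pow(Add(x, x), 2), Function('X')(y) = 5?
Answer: 33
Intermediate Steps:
Function('P')(x) = Mul(-1, Pow(x, 2)) (Function('P')(x) = Mul(Rational(-1, 4), Pow(Add(x, x), 2)) = Mul(Rational(-1, 4), Pow(Mul(2, x), 2)) = Mul(Rational(-1, 4), Mul(4, Pow(x, 2))) = Mul(-1, Pow(x, 2)))
B = 1 (B = Pow(Add(5, Mul(-1, Pow(2, 2))), -1) = Pow(Add(5, Mul(-1, 4)), -1) = Pow(Add(5, -4), -1) = Pow(1, -1) = 1)
q = 1
Mul(33, q) = Mul(33, 1) = 33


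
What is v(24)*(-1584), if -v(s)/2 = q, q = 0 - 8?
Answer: -25344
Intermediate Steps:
q = -8
v(s) = 16 (v(s) = -2*(-8) = 16)
v(24)*(-1584) = 16*(-1584) = -25344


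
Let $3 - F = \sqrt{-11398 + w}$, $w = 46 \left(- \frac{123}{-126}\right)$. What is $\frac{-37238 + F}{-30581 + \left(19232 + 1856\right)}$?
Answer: $\frac{3385}{863} + \frac{i \sqrt{5006715}}{199353} \approx 3.9224 + 0.011224 i$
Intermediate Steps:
$w = \frac{943}{21}$ ($w = 46 \left(\left(-123\right) \left(- \frac{1}{126}\right)\right) = 46 \cdot \frac{41}{42} = \frac{943}{21} \approx 44.905$)
$F = 3 - \frac{i \sqrt{5006715}}{21}$ ($F = 3 - \sqrt{-11398 + \frac{943}{21}} = 3 - \sqrt{- \frac{238415}{21}} = 3 - \frac{i \sqrt{5006715}}{21} \approx 3.0 - 106.55 i$)
$\frac{-37238 + F}{-30581 + \left(19232 + 1856\right)} = \frac{-37238 + \left(3 - \frac{i \sqrt{5006715}}{21}\right)}{-30581 + \left(19232 + 1856\right)} = \frac{-37235 - \frac{i \sqrt{5006715}}{21}}{-30581 + 21088} = \frac{-37235 - \frac{i \sqrt{5006715}}{21}}{-9493} = \left(-37235 - \frac{i \sqrt{5006715}}{21}\right) \left(- \frac{1}{9493}\right) = \frac{3385}{863} + \frac{i \sqrt{5006715}}{199353}$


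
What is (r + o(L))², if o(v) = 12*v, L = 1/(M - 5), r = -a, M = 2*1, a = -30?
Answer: 676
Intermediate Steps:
M = 2
r = 30 (r = -1*(-30) = 30)
L = -⅓ (L = 1/(2 - 5) = 1/(-3) = -⅓ ≈ -0.33333)
(r + o(L))² = (30 + 12*(-⅓))² = (30 - 4)² = 26² = 676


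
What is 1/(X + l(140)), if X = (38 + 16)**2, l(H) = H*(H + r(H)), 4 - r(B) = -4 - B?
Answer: 1/43236 ≈ 2.3129e-5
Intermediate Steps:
r(B) = 8 + B (r(B) = 4 - (-4 - B) = 4 + (4 + B) = 8 + B)
l(H) = H*(8 + 2*H) (l(H) = H*(H + (8 + H)) = H*(8 + 2*H))
X = 2916 (X = 54**2 = 2916)
1/(X + l(140)) = 1/(2916 + 2*140*(4 + 140)) = 1/(2916 + 2*140*144) = 1/(2916 + 40320) = 1/43236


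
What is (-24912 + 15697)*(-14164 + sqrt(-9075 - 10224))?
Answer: 130521260 - 9215*I*sqrt(19299) ≈ 1.3052e+8 - 1.2802e+6*I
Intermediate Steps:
(-24912 + 15697)*(-14164 + sqrt(-9075 - 10224)) = -9215*(-14164 + sqrt(-19299)) = -9215*(-14164 + I*sqrt(19299)) = 130521260 - 9215*I*sqrt(19299)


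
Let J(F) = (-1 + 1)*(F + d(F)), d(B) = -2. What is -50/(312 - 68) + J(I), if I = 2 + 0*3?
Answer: -25/122 ≈ -0.20492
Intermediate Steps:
I = 2 (I = 2 + 0 = 2)
J(F) = 0 (J(F) = (-1 + 1)*(F - 2) = 0*(-2 + F) = 0)
-50/(312 - 68) + J(I) = -50/(312 - 68) + 0 = -50/244 + 0 = -50*1/244 + 0 = -25/122 + 0 = -25/122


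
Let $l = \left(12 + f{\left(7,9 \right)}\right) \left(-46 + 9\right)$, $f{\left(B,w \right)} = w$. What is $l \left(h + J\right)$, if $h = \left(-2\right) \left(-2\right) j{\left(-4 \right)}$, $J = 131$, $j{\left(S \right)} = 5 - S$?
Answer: $-129759$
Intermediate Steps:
$h = 36$ ($h = \left(-2\right) \left(-2\right) \left(5 - -4\right) = 4 \left(5 + 4\right) = 4 \cdot 9 = 36$)
$l = -777$ ($l = \left(12 + 9\right) \left(-46 + 9\right) = 21 \left(-37\right) = -777$)
$l \left(h + J\right) = - 777 \left(36 + 131\right) = \left(-777\right) 167 = -129759$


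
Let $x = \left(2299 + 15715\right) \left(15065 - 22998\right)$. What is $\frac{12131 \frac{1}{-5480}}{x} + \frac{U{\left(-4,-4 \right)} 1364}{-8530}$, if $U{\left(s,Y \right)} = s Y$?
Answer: $- \frac{1709080509704481}{668001138015280} \approx -2.5585$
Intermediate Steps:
$U{\left(s,Y \right)} = Y s$
$x = -142905062$ ($x = 18014 \left(-7933\right) = -142905062$)
$\frac{12131 \frac{1}{-5480}}{x} + \frac{U{\left(-4,-4 \right)} 1364}{-8530} = \frac{12131 \frac{1}{-5480}}{-142905062} + \frac{\left(-4\right) \left(-4\right) 1364}{-8530} = 12131 \left(- \frac{1}{5480}\right) \left(- \frac{1}{142905062}\right) + 16 \cdot 1364 \left(- \frac{1}{8530}\right) = \left(- \frac{12131}{5480}\right) \left(- \frac{1}{142905062}\right) + 21824 \left(- \frac{1}{8530}\right) = \frac{12131}{783119739760} - \frac{10912}{4265} = - \frac{1709080509704481}{668001138015280}$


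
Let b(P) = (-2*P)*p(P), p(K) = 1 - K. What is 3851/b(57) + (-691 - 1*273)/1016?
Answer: -280195/810768 ≈ -0.34559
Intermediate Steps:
b(P) = -2*P*(1 - P) (b(P) = (-2*P)*(1 - P) = -2*P*(1 - P))
3851/b(57) + (-691 - 1*273)/1016 = 3851/((2*57*(-1 + 57))) + (-691 - 1*273)/1016 = 3851/((2*57*56)) + (-691 - 273)*(1/1016) = 3851/6384 - 964*1/1016 = 3851*(1/6384) - 241/254 = 3851/6384 - 241/254 = -280195/810768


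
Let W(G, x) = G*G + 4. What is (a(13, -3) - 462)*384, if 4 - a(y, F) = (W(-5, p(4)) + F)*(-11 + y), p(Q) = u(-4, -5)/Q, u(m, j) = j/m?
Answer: -195840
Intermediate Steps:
p(Q) = 5/(4*Q) (p(Q) = (-5/(-4))/Q = (-5*(-¼))/Q = 5/(4*Q))
W(G, x) = 4 + G² (W(G, x) = G² + 4 = 4 + G²)
a(y, F) = 4 - (-11 + y)*(29 + F) (a(y, F) = 4 - ((4 + (-5)²) + F)*(-11 + y) = 4 - ((4 + 25) + F)*(-11 + y) = 4 - (29 + F)*(-11 + y) = 4 - (-11 + y)*(29 + F))
(a(13, -3) - 462)*384 = ((323 - 29*13 + 11*(-3) - 1*(-3)*13) - 462)*384 = ((323 - 377 - 33 + 39) - 462)*384 = (-48 - 462)*384 = -510*384 = -195840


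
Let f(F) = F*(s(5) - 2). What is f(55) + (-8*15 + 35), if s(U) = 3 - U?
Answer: -305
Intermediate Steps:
f(F) = -4*F (f(F) = F*((3 - 1*5) - 2) = F*((3 - 5) - 2) = F*(-2 - 2) = F*(-4) = -4*F)
f(55) + (-8*15 + 35) = -4*55 + (-8*15 + 35) = -220 + (-120 + 35) = -220 - 85 = -305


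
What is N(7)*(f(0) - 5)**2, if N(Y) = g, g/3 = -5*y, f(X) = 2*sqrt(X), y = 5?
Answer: -1875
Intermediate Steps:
g = -75 (g = 3*(-5*5) = 3*(-25) = -75)
N(Y) = -75
N(7)*(f(0) - 5)**2 = -75*(2*sqrt(0) - 5)**2 = -75*(2*0 - 5)**2 = -75*(0 - 5)**2 = -75*(-5)**2 = -75*25 = -1875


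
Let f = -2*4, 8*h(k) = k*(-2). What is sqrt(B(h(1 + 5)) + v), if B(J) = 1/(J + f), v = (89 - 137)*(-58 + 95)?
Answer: I*sqrt(641174)/19 ≈ 42.144*I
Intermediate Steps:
h(k) = -k/4 (h(k) = (k*(-2))/8 = (-2*k)/8 = -k/4)
f = -8
v = -1776 (v = -48*37 = -1776)
B(J) = 1/(-8 + J) (B(J) = 1/(J - 8) = 1/(-8 + J))
sqrt(B(h(1 + 5)) + v) = sqrt(1/(-8 - (1 + 5)/4) - 1776) = sqrt(1/(-8 - 1/4*6) - 1776) = sqrt(1/(-8 - 3/2) - 1776) = sqrt(1/(-19/2) - 1776) = sqrt(-2/19 - 1776) = sqrt(-33746/19) = I*sqrt(641174)/19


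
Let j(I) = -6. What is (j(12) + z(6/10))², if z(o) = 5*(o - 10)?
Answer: 2809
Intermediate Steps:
z(o) = -50 + 5*o (z(o) = 5*(-10 + o) = -50 + 5*o)
(j(12) + z(6/10))² = (-6 + (-50 + 5*(6/10)))² = (-6 + (-50 + 5*(6*(⅒))))² = (-6 + (-50 + 5*(⅗)))² = (-6 + (-50 + 3))² = (-6 - 47)² = (-53)² = 2809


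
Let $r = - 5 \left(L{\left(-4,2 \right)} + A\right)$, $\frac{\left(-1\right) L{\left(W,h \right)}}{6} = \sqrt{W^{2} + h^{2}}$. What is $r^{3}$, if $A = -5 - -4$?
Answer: $270125 + 1084500 \sqrt{5} \approx 2.6951 \cdot 10^{6}$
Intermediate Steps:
$A = -1$ ($A = -5 + 4 = -1$)
$L{\left(W,h \right)} = - 6 \sqrt{W^{2} + h^{2}}$
$r = 5 + 60 \sqrt{5}$ ($r = - 5 \left(- 6 \sqrt{\left(-4\right)^{2} + 2^{2}} - 1\right) = - 5 \left(- 6 \sqrt{16 + 4} - 1\right) = - 5 \left(- 6 \sqrt{20} - 1\right) = - 5 \left(- 6 \cdot 2 \sqrt{5} - 1\right) = - 5 \left(- 12 \sqrt{5} - 1\right) = - 5 \left(-1 - 12 \sqrt{5}\right) = 5 + 60 \sqrt{5} \approx 139.16$)
$r^{3} = \left(5 + 60 \sqrt{5}\right)^{3}$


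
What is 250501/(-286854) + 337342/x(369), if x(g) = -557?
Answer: -96907431125/159777678 ≈ -606.51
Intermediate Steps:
250501/(-286854) + 337342/x(369) = 250501/(-286854) + 337342/(-557) = 250501*(-1/286854) + 337342*(-1/557) = -250501/286854 - 337342/557 = -96907431125/159777678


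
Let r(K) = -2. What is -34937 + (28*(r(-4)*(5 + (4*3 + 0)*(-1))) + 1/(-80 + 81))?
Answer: -34544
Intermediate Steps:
-34937 + (28*(r(-4)*(5 + (4*3 + 0)*(-1))) + 1/(-80 + 81)) = -34937 + (28*(-2*(5 + (4*3 + 0)*(-1))) + 1/(-80 + 81)) = -34937 + (28*(-2*(5 + (12 + 0)*(-1))) + 1/1) = -34937 + (28*(-2*(5 + 12*(-1))) + 1) = -34937 + (28*(-2*(5 - 12)) + 1) = -34937 + (28*(-2*(-7)) + 1) = -34937 + (28*14 + 1) = -34937 + (392 + 1) = -34937 + 393 = -34544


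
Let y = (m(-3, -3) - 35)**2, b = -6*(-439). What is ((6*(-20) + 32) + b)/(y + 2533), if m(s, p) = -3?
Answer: 2546/3977 ≈ 0.64018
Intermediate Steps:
b = 2634
y = 1444 (y = (-3 - 35)**2 = (-38)**2 = 1444)
((6*(-20) + 32) + b)/(y + 2533) = ((6*(-20) + 32) + 2634)/(1444 + 2533) = ((-120 + 32) + 2634)/3977 = (-88 + 2634)*(1/3977) = 2546*(1/3977) = 2546/3977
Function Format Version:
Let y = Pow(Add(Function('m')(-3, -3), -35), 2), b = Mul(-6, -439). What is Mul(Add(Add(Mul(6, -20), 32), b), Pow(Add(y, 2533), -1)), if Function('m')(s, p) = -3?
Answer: Rational(2546, 3977) ≈ 0.64018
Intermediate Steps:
b = 2634
y = 1444 (y = Pow(Add(-3, -35), 2) = Pow(-38, 2) = 1444)
Mul(Add(Add(Mul(6, -20), 32), b), Pow(Add(y, 2533), -1)) = Mul(Add(Add(Mul(6, -20), 32), 2634), Pow(Add(1444, 2533), -1)) = Mul(Add(Add(-120, 32), 2634), Pow(3977, -1)) = Mul(Add(-88, 2634), Rational(1, 3977)) = Mul(2546, Rational(1, 3977)) = Rational(2546, 3977)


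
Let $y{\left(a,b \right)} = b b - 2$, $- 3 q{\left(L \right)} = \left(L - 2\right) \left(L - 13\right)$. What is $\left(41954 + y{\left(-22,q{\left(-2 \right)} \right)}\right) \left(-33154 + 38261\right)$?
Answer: $216291664$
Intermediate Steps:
$q{\left(L \right)} = - \frac{\left(-13 + L\right) \left(-2 + L\right)}{3}$ ($q{\left(L \right)} = - \frac{\left(L - 2\right) \left(L - 13\right)}{3} = - \frac{\left(-2 + L\right) \left(-13 + L\right)}{3} = - \frac{\left(-13 + L\right) \left(-2 + L\right)}{3}$)
$y{\left(a,b \right)} = -2 + b^{2}$ ($y{\left(a,b \right)} = b^{2} - 2 = -2 + b^{2}$)
$\left(41954 + y{\left(-22,q{\left(-2 \right)} \right)}\right) \left(-33154 + 38261\right) = \left(41954 - \left(2 - \left(- \frac{26}{3} + 5 \left(-2\right) - \frac{\left(-2\right)^{2}}{3}\right)^{2}\right)\right) \left(-33154 + 38261\right) = \left(41954 - \left(2 - \left(- \frac{26}{3} - 10 - \frac{4}{3}\right)^{2}\right)\right) 5107 = \left(41954 - \left(2 - \left(-20\right)^{2}\right)\right) 5107 = \left(41954 + \left(-2 + 400\right)\right) 5107 = \left(41954 + 398\right) 5107 = 42352 \cdot 5107 = 216291664$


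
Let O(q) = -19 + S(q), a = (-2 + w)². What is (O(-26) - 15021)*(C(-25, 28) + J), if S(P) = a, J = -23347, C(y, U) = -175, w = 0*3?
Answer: 353676792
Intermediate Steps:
w = 0
a = 4 (a = (-2 + 0)² = (-2)² = 4)
S(P) = 4
O(q) = -15 (O(q) = -19 + 4 = -15)
(O(-26) - 15021)*(C(-25, 28) + J) = (-15 - 15021)*(-175 - 23347) = -15036*(-23522) = 353676792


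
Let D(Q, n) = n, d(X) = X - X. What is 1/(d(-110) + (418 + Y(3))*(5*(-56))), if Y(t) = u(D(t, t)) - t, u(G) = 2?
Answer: -1/116760 ≈ -8.5646e-6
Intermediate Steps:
d(X) = 0
Y(t) = 2 - t
1/(d(-110) + (418 + Y(3))*(5*(-56))) = 1/(0 + (418 + (2 - 1*3))*(5*(-56))) = 1/(0 + (418 + (2 - 3))*(-280)) = 1/(0 + (418 - 1)*(-280)) = 1/(0 + 417*(-280)) = 1/(0 - 116760) = 1/(-116760) = -1/116760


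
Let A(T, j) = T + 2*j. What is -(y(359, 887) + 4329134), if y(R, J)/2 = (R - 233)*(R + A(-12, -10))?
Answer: -4411538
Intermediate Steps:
y(R, J) = 2*(-233 + R)*(-32 + R) (y(R, J) = 2*((R - 233)*(R + (-12 + 2*(-10)))) = 2*((-233 + R)*(R + (-12 - 20))) = 2*((-233 + R)*(R - 32)) = 2*((-233 + R)*(-32 + R)) = 2*(-233 + R)*(-32 + R))
-(y(359, 887) + 4329134) = -((14912 - 530*359 + 2*359²) + 4329134) = -((14912 - 190270 + 2*128881) + 4329134) = -((14912 - 190270 + 257762) + 4329134) = -(82404 + 4329134) = -1*4411538 = -4411538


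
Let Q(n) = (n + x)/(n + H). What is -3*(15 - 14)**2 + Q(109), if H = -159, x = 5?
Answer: -132/25 ≈ -5.2800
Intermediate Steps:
Q(n) = (5 + n)/(-159 + n) (Q(n) = (n + 5)/(n - 159) = (5 + n)/(-159 + n))
-3*(15 - 14)**2 + Q(109) = -3*(15 - 14)**2 + (5 + 109)/(-159 + 109) = -3*1**2 + 114/(-50) = -3*1 - 1/50*114 = -3 - 57/25 = -132/25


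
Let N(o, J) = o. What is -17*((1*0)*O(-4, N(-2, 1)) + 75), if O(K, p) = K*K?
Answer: -1275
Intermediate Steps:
O(K, p) = K²
-17*((1*0)*O(-4, N(-2, 1)) + 75) = -17*((1*0)*(-4)² + 75) = -17*(0*16 + 75) = -17*(0 + 75) = -17*75 = -1275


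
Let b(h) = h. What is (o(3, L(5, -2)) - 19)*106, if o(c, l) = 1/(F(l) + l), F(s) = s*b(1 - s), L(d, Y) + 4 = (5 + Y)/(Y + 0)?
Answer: -332734/165 ≈ -2016.6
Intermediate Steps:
L(d, Y) = -4 + (5 + Y)/Y (L(d, Y) = -4 + (5 + Y)/(Y + 0) = -4 + (5 + Y)/Y)
F(s) = s*(1 - s)
o(c, l) = 1/(l + l*(1 - l)) (o(c, l) = 1/(l*(1 - l) + l) = 1/(l + l*(1 - l)))
(o(3, L(5, -2)) - 19)*106 = (-1/((-3 + 5/(-2))*(-2 + (-3 + 5/(-2)))) - 19)*106 = (-1/((-3 + 5*(-½))*(-2 + (-3 + 5*(-½)))) - 19)*106 = (-1/((-3 - 5/2)*(-2 + (-3 - 5/2))) - 19)*106 = (-1/((-11/2)*(-2 - 11/2)) - 19)*106 = (-1*(-2/11)/(-15/2) - 19)*106 = (-1*(-2/11)*(-2/15) - 19)*106 = (-4/165 - 19)*106 = -3139/165*106 = -332734/165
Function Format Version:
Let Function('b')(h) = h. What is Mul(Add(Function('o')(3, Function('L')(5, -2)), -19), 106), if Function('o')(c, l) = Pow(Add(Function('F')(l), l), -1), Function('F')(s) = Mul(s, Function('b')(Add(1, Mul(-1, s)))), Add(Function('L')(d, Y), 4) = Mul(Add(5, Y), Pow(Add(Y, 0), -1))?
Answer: Rational(-332734, 165) ≈ -2016.6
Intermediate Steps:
Function('L')(d, Y) = Add(-4, Mul(Pow(Y, -1), Add(5, Y))) (Function('L')(d, Y) = Add(-4, Mul(Add(5, Y), Pow(Add(Y, 0), -1))) = Add(-4, Mul(Add(5, Y), Pow(Y, -1))) = Add(-4, Mul(Pow(Y, -1), Add(5, Y))))
Function('F')(s) = Mul(s, Add(1, Mul(-1, s)))
Function('o')(c, l) = Pow(Add(l, Mul(l, Add(1, Mul(-1, l)))), -1) (Function('o')(c, l) = Pow(Add(Mul(l, Add(1, Mul(-1, l))), l), -1) = Pow(Add(l, Mul(l, Add(1, Mul(-1, l)))), -1))
Mul(Add(Function('o')(3, Function('L')(5, -2)), -19), 106) = Mul(Add(Mul(-1, Pow(Add(-3, Mul(5, Pow(-2, -1))), -1), Pow(Add(-2, Add(-3, Mul(5, Pow(-2, -1)))), -1)), -19), 106) = Mul(Add(Mul(-1, Pow(Add(-3, Mul(5, Rational(-1, 2))), -1), Pow(Add(-2, Add(-3, Mul(5, Rational(-1, 2)))), -1)), -19), 106) = Mul(Add(Mul(-1, Pow(Add(-3, Rational(-5, 2)), -1), Pow(Add(-2, Add(-3, Rational(-5, 2))), -1)), -19), 106) = Mul(Add(Mul(-1, Pow(Rational(-11, 2), -1), Pow(Add(-2, Rational(-11, 2)), -1)), -19), 106) = Mul(Add(Mul(-1, Rational(-2, 11), Pow(Rational(-15, 2), -1)), -19), 106) = Mul(Add(Mul(-1, Rational(-2, 11), Rational(-2, 15)), -19), 106) = Mul(Add(Rational(-4, 165), -19), 106) = Mul(Rational(-3139, 165), 106) = Rational(-332734, 165)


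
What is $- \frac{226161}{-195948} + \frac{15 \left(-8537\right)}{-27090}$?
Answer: $\frac{115625269}{19660116} \approx 5.8812$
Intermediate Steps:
$- \frac{226161}{-195948} + \frac{15 \left(-8537\right)}{-27090} = \left(-226161\right) \left(- \frac{1}{195948}\right) - - \frac{8537}{1806} = \frac{25129}{21772} + \frac{8537}{1806} = \frac{115625269}{19660116}$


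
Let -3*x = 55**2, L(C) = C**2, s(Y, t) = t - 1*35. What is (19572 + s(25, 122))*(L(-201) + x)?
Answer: 774420434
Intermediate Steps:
s(Y, t) = -35 + t (s(Y, t) = t - 35 = -35 + t)
x = -3025/3 (x = -1/3*55**2 = -1/3*3025 = -3025/3 ≈ -1008.3)
(19572 + s(25, 122))*(L(-201) + x) = (19572 + (-35 + 122))*((-201)**2 - 3025/3) = (19572 + 87)*(40401 - 3025/3) = 19659*(118178/3) = 774420434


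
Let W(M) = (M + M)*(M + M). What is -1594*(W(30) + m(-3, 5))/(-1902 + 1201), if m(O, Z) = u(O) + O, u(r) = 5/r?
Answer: 17192884/2103 ≈ 8175.4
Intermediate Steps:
m(O, Z) = O + 5/O (m(O, Z) = 5/O + O = O + 5/O)
W(M) = 4*M**2 (W(M) = (2*M)*(2*M) = 4*M**2)
-1594*(W(30) + m(-3, 5))/(-1902 + 1201) = -1594*(4*30**2 + (-3 + 5/(-3)))/(-1902 + 1201) = -1594*(4*900 + (-3 + 5*(-1/3)))/(-701) = -1594*(3600 + (-3 - 5/3))*(-1)/701 = -1594*(3600 - 14/3)*(-1)/701 = -17192884*(-1)/(3*701) = -1594*(-10786/2103) = 17192884/2103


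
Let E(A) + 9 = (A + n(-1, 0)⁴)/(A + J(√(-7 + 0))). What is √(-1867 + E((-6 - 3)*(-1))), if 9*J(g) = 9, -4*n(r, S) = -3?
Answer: I*√1920070/32 ≈ 43.302*I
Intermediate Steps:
n(r, S) = ¾ (n(r, S) = -¼*(-3) = ¾)
J(g) = 1 (J(g) = (⅑)*9 = 1)
E(A) = -9 + (81/256 + A)/(1 + A) (E(A) = -9 + (A + (¾)⁴)/(A + 1) = -9 + (A + 81/256)/(1 + A) = -9 + (81/256 + A)/(1 + A))
√(-1867 + E((-6 - 3)*(-1))) = √(-1867 + (-2223 - 2048*(-6 - 3)*(-1))/(256*(1 + (-6 - 3)*(-1)))) = √(-1867 + (-2223 - (-18432)*(-1))/(256*(1 - 9*(-1)))) = √(-1867 + (-2223 - 2048*9)/(256*(1 + 9))) = √(-1867 + (1/256)*(-2223 - 18432)/10) = √(-1867 + (1/256)*(⅒)*(-20655)) = √(-1867 - 4131/512) = √(-960035/512) = I*√1920070/32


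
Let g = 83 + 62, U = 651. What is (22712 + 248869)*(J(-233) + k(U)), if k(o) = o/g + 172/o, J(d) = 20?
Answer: 211529099807/31465 ≈ 6.7227e+6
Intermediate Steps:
g = 145
k(o) = 172/o + o/145 (k(o) = o/145 + 172/o = 172/o + o/145)
(22712 + 248869)*(J(-233) + k(U)) = (22712 + 248869)*(20 + (172/651 + (1/145)*651)) = 271581*(20 + (172*(1/651) + 651/145)) = 271581*(20 + (172/651 + 651/145)) = 271581*(20 + 448741/94395) = 271581*(2336641/94395) = 211529099807/31465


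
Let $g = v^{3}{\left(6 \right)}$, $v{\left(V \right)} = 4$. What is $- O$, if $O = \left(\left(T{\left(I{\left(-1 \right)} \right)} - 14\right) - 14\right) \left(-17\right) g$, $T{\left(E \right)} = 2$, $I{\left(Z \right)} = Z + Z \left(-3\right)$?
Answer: $-28288$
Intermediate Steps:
$I{\left(Z \right)} = - 2 Z$ ($I{\left(Z \right)} = Z - 3 Z = - 2 Z$)
$g = 64$ ($g = 4^{3} = 64$)
$O = 28288$ ($O = \left(\left(2 - 14\right) - 14\right) \left(-17\right) 64 = \left(-12 - 14\right) \left(-17\right) 64 = \left(-26\right) \left(-17\right) 64 = 442 \cdot 64 = 28288$)
$- O = \left(-1\right) 28288 = -28288$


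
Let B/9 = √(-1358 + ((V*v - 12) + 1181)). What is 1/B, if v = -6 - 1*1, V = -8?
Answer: -I*√133/1197 ≈ -0.0096346*I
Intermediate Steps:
v = -7 (v = -6 - 1 = -7)
B = 9*I*√133 (B = 9*√(-1358 + ((-8*(-7) - 12) + 1181)) = 9*√(-1358 + ((56 - 12) + 1181)) = 9*√(-1358 + (44 + 1181)) = 9*√(-1358 + 1225) = 9*√(-133) = 9*(I*√133) = 9*I*√133 ≈ 103.79*I)
1/B = 1/(9*I*√133) = -I*√133/1197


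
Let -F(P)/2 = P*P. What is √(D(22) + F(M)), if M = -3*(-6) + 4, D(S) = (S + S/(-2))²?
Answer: 11*I*√7 ≈ 29.103*I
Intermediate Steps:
D(S) = S²/4 (D(S) = (S + S*(-½))² = (S - S/2)² = (S/2)² = S²/4)
M = 22 (M = 18 + 4 = 22)
F(P) = -2*P² (F(P) = -2*P*P = -2*P²)
√(D(22) + F(M)) = √((¼)*22² - 2*22²) = √((¼)*484 - 2*484) = √(121 - 968) = √(-847) = 11*I*√7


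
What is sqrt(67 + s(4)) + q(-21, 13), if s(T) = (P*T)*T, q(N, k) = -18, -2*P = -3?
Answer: -18 + sqrt(91) ≈ -8.4606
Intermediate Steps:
P = 3/2 (P = -1/2*(-3) = 3/2 ≈ 1.5000)
s(T) = 3*T**2/2 (s(T) = (3*T/2)*T = 3*T**2/2)
sqrt(67 + s(4)) + q(-21, 13) = sqrt(67 + (3/2)*4**2) - 18 = sqrt(67 + (3/2)*16) - 18 = sqrt(67 + 24) - 18 = sqrt(91) - 18 = -18 + sqrt(91)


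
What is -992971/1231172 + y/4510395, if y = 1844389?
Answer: -2207931339637/5553072032940 ≈ -0.39761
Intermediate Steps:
-992971/1231172 + y/4510395 = -992971/1231172 + 1844389/4510395 = -2207931339637/5553072032940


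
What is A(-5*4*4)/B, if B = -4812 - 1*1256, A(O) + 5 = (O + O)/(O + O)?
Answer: 1/1517 ≈ 0.00065920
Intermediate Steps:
A(O) = -4 (A(O) = -5 + (O + O)/(O + O) = -5 + (2*O)/((2*O)) = -5 + (2*O)*(1/(2*O)) = -5 + 1 = -4)
B = -6068 (B = -4812 - 1256 = -6068)
A(-5*4*4)/B = -4/(-6068) = -4*(-1/6068) = 1/1517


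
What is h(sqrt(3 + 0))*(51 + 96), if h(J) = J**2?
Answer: 441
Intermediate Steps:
h(sqrt(3 + 0))*(51 + 96) = (sqrt(3 + 0))**2*(51 + 96) = (sqrt(3))**2*147 = 3*147 = 441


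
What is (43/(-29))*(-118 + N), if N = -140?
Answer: 11094/29 ≈ 382.55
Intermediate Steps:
(43/(-29))*(-118 + N) = (43/(-29))*(-118 - 140) = (43*(-1/29))*(-258) = -43/29*(-258) = 11094/29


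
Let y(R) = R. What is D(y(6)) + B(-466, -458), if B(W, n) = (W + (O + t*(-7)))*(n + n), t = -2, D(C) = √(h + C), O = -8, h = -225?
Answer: 421360 + I*√219 ≈ 4.2136e+5 + 14.799*I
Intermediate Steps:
D(C) = √(-225 + C)
B(W, n) = 2*n*(6 + W) (B(W, n) = (W + (-8 - 2*(-7)))*(n + n) = (W + (-8 + 14))*(2*n) = (W + 6)*(2*n) = (6 + W)*(2*n) = 2*n*(6 + W))
D(y(6)) + B(-466, -458) = √(-225 + 6) + 2*(-458)*(6 - 466) = √(-219) + 2*(-458)*(-460) = I*√219 + 421360 = 421360 + I*√219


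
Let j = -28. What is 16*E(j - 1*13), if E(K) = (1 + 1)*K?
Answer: -1312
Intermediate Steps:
E(K) = 2*K
16*E(j - 1*13) = 16*(2*(-28 - 1*13)) = 16*(2*(-28 - 13)) = 16*(2*(-41)) = 16*(-82) = -1312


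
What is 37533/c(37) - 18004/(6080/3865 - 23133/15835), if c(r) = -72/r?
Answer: -5924878016437/32965224 ≈ -1.7973e+5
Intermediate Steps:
37533/c(37) - 18004/(6080/3865 - 23133/15835) = 37533/((-72/37)) - 18004/(6080/3865 - 23133/15835) = 37533/((-72*1/37)) - 18004/(6080*(1/3865) - 23133*1/15835) = 37533/(-72/37) - 18004/(1216/773 - 23133/15835) = 37533*(-37/72) - 18004/1373551/12240455 = -462907/24 - 18004*12240455/1373551 = -462907/24 - 220377151820/1373551 = -5924878016437/32965224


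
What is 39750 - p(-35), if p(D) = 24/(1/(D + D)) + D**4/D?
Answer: 84305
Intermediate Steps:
p(D) = D**3 + 48*D (p(D) = 24/(1/(2*D)) + D**3 = 24/((1/(2*D))) + D**3 = 24*(2*D) + D**3 = 48*D + D**3 = D**3 + 48*D)
39750 - p(-35) = 39750 - (-35)*(48 + (-35)**2) = 39750 - (-35)*(48 + 1225) = 39750 - (-35)*1273 = 39750 - 1*(-44555) = 39750 + 44555 = 84305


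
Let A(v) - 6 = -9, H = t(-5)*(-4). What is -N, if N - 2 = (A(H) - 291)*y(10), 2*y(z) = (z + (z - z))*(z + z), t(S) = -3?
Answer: 29398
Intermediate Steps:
y(z) = z² (y(z) = ((z + (z - z))*(z + z))/2 = ((z + 0)*(2*z))/2 = (z*(2*z))/2 = (2*z²)/2 = z²)
H = 12 (H = -3*(-4) = 12)
A(v) = -3 (A(v) = 6 - 9 = -3)
N = -29398 (N = 2 + (-3 - 291)*10² = 2 - 294*100 = 2 - 29400 = -29398)
-N = -1*(-29398) = 29398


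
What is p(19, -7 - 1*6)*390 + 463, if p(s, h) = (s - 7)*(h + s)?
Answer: 28543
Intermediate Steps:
p(s, h) = (-7 + s)*(h + s)
p(19, -7 - 1*6)*390 + 463 = (19² - 7*(-7 - 1*6) - 7*19 + (-7 - 1*6)*19)*390 + 463 = (361 - 7*(-7 - 6) - 133 + (-7 - 6)*19)*390 + 463 = (361 - 7*(-13) - 133 - 13*19)*390 + 463 = (361 + 91 - 133 - 247)*390 + 463 = 72*390 + 463 = 28080 + 463 = 28543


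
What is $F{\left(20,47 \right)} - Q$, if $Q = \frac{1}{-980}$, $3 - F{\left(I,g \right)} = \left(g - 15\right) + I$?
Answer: $- \frac{48019}{980} \approx -48.999$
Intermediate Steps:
$F{\left(I,g \right)} = 18 - I - g$ ($F{\left(I,g \right)} = 3 - \left(\left(g - 15\right) + I\right) = 3 - \left(\left(-15 + g\right) + I\right) = 3 - \left(-15 + I + g\right) = 18 - I - g$)
$Q = - \frac{1}{980} \approx -0.0010204$
$F{\left(20,47 \right)} - Q = \left(18 - 20 - 47\right) - - \frac{1}{980} = \left(18 - 20 - 47\right) + \frac{1}{980} = -49 + \frac{1}{980} = - \frac{48019}{980}$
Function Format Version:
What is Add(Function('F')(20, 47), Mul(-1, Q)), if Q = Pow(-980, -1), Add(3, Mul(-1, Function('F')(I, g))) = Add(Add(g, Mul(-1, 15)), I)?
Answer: Rational(-48019, 980) ≈ -48.999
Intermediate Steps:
Function('F')(I, g) = Add(18, Mul(-1, I), Mul(-1, g)) (Function('F')(I, g) = Add(3, Mul(-1, Add(Add(g, Mul(-1, 15)), I))) = Add(3, Mul(-1, Add(Add(g, -15), I))) = Add(3, Mul(-1, Add(Add(-15, g), I))) = Add(3, Mul(-1, Add(-15, I, g))) = Add(3, Add(15, Mul(-1, I), Mul(-1, g))) = Add(18, Mul(-1, I), Mul(-1, g)))
Q = Rational(-1, 980) ≈ -0.0010204
Add(Function('F')(20, 47), Mul(-1, Q)) = Add(Add(18, Mul(-1, 20), Mul(-1, 47)), Mul(-1, Rational(-1, 980))) = Add(Add(18, -20, -47), Rational(1, 980)) = Add(-49, Rational(1, 980)) = Rational(-48019, 980)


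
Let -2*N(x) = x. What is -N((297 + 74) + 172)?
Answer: 543/2 ≈ 271.50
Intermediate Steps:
N(x) = -x/2
-N((297 + 74) + 172) = -(-1)*((297 + 74) + 172)/2 = -(-1)*(371 + 172)/2 = -(-1)*543/2 = -1*(-543/2) = 543/2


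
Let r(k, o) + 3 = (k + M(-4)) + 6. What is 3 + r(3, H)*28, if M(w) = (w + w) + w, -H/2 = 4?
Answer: -165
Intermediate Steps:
H = -8 (H = -2*4 = -8)
M(w) = 3*w (M(w) = 2*w + w = 3*w)
r(k, o) = -9 + k (r(k, o) = -3 + ((k + 3*(-4)) + 6) = -3 + ((k - 12) + 6) = -3 + ((-12 + k) + 6) = -3 + (-6 + k) = -9 + k)
3 + r(3, H)*28 = 3 + (-9 + 3)*28 = 3 - 6*28 = 3 - 168 = -165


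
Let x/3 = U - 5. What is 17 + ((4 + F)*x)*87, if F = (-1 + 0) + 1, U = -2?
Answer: -7291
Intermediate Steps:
F = 0 (F = -1 + 1 = 0)
x = -21 (x = 3*(-2 - 5) = 3*(-7) = -21)
17 + ((4 + F)*x)*87 = 17 + ((4 + 0)*(-21))*87 = 17 + (4*(-21))*87 = 17 - 84*87 = 17 - 7308 = -7291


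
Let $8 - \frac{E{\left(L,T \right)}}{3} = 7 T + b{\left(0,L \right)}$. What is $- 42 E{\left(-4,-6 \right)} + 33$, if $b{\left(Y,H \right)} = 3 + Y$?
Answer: $-5889$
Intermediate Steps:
$E{\left(L,T \right)} = 15 - 21 T$ ($E{\left(L,T \right)} = 24 - 3 \left(7 T + \left(3 + 0\right)\right) = 24 - 3 \left(7 T + 3\right) = 24 - 3 \left(3 + 7 T\right) = 24 - \left(9 + 21 T\right) = 15 - 21 T$)
$- 42 E{\left(-4,-6 \right)} + 33 = - 42 \left(15 - -126\right) + 33 = - 42 \left(15 + 126\right) + 33 = \left(-42\right) 141 + 33 = -5922 + 33 = -5889$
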